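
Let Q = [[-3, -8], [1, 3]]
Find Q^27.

Q² = I (check: tr Q = 0 and det Q = -1), so Q^27 = Q since 27 is odd.

[[-3, -8], [1, 3]]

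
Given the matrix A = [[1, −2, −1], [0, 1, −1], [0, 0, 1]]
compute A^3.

A = I + N where N = [[0, −2, −1], [0, 0, −1], [0, 0, 0]] is strictly upper-triangular, so N^3 = 0.
(I + N)^3 = I + 3·N + 3·N^2 = [[1, −6, 3], [0, 1, −3], [0, 0, 1]].

[[1, −6, 3], [0, 1, −3], [0, 0, 1]]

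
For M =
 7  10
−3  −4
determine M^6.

[[379, 630], [−189, −314]]

tr M = 3 and det M = 2, so the characteristic polynomial is λ² − (3)λ + (2) with roots 2 and 1.
Eigenvectors give P = [[−2, −5], [1, 3]] with P⁻¹ = [[−3, −5], [1, 2]], and M = P·diag(2, 1)·P⁻¹.
Then M^6 = P·diag(64, 1)·P⁻¹ = [[−128, −5], [64, 3]] · [[−3, −5], [1, 2]] = [[379, 630], [−189, −314]].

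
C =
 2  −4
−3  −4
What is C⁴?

C² = [[16, 8], [6, 28]]
C³ = [[8, −96], [−72, −136]]
C⁴ = [[304, 352], [264, 832]]

[[304, 352], [264, 832]]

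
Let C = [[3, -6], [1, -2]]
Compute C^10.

C² = C (a projection; rank 1, trace 1), so C^10 = C.

[[3, -6], [1, -2]]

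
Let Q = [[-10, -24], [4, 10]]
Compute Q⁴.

[[16, 0], [0, 16]]

tr Q = 0 and det Q = -4, so the characteristic polynomial is λ² − (0)λ + (-4) with roots -2 and 2.
Eigenvectors give P = [[3, -2], [-1, 1]] with P⁻¹ = [[1, 2], [1, 3]], and Q = P·diag(-2, 2)·P⁻¹.
Then Q⁴ = P·diag(16, 16)·P⁻¹ = [[48, -32], [-16, 16]] · [[1, 2], [1, 3]] = [[16, 0], [0, 16]].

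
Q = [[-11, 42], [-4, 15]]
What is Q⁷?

[[-13115, 45906], [-4372, 15303]]

tr Q = 4 and det Q = 3, so the characteristic polynomial is λ² − (4)λ + (3) with roots 1 and 3.
Eigenvectors give P = [[7, 3], [2, 1]] with P⁻¹ = [[1, -3], [-2, 7]], and Q = P·diag(1, 3)·P⁻¹.
Then Q⁷ = P·diag(1, 2187)·P⁻¹ = [[7, 6561], [2, 2187]] · [[1, -3], [-2, 7]] = [[-13115, 45906], [-4372, 15303]].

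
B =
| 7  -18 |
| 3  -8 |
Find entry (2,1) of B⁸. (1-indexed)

-255

tr B = -1 and det B = -2, so the characteristic polynomial is λ² − (-1)λ + (-2) with roots -2 and 1.
Eigenvectors give P = [[2, -3], [1, -1]] with P⁻¹ = [[-1, 3], [-1, 2]], and B = P·diag(-2, 1)·P⁻¹.
Then B⁸ = P·diag(256, 1)·P⁻¹ = [[512, -3], [256, -1]] · [[-1, 3], [-1, 2]] = [[-509, 1530], [-255, 766]].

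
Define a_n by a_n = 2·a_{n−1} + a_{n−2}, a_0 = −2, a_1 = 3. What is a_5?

63

With companion matrix A = [[2, 1], [1, 0]], [a_n, a_{n−1}]ᵀ = A·[a_{n−1}, a_{n−2}]ᵀ, so [a_5, a_4]ᵀ = A^4·[a_1, a_0]ᵀ.
A^4 = [[29, 12], [12, 5]], giving [a_5, a_4]ᵀ = [[63], [26]].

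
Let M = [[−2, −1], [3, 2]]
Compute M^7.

M² = I (check: tr M = 0 and det M = −1), so M^7 = M since 7 is odd.

[[−2, −1], [3, 2]]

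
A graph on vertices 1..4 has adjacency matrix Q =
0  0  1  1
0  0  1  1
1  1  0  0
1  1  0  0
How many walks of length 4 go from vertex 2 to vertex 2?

8

The number of length-4 walks from vertex 2 to vertex 2 is entry (2,2) of Q⁴, where Q is the adjacency matrix.
Q² = [[2, 2, 0, 0], [2, 2, 0, 0], [0, 0, 2, 2], [0, 0, 2, 2]]
Q³ = [[0, 0, 4, 4], [0, 0, 4, 4], [4, 4, 0, 0], [4, 4, 0, 0]]
Q⁴ = [[8, 8, 0, 0], [8, 8, 0, 0], [0, 0, 8, 8], [0, 0, 8, 8]]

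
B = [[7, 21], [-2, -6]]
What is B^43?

[[7, 21], [-2, -6]]

B² = B (a projection; rank 1, trace 1), so B^43 = B.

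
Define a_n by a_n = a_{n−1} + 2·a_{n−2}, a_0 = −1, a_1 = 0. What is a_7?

With companion matrix C = [[1, 2], [1, 0]], [a_n, a_{n−1}]ᵀ = C·[a_{n−1}, a_{n−2}]ᵀ, so [a_7, a_6]ᵀ = C^6·[a_1, a_0]ᵀ.
C^6 = [[43, 42], [21, 22]], giving [a_7, a_6]ᵀ = [[−42], [−22]].

−42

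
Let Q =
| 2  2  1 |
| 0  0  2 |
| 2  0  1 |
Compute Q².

[[6, 4, 7], [4, 0, 2], [6, 4, 3]]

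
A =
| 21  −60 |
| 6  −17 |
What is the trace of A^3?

tr A = 4 and det A = 3, so the characteristic polynomial is λ² − (4)λ + (3) with roots 3 and 1.
Eigenvectors give P = [[10, 3], [3, 1]] with P⁻¹ = [[1, −3], [−3, 10]], and A = P·diag(3, 1)·P⁻¹.
Then A^3 = P·diag(27, 1)·P⁻¹ = [[270, 3], [81, 1]] · [[1, −3], [−3, 10]] = [[261, −780], [78, −233]].

28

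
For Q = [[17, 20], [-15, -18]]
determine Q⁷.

[[7073, 9260], [-6945, -9132]]

tr Q = -1 and det Q = -6, so the characteristic polynomial is λ² − (-1)λ + (-6) with roots 2 and -3.
Eigenvectors give P = [[4, -1], [-3, 1]] with P⁻¹ = [[1, 1], [3, 4]], and Q = P·diag(2, -3)·P⁻¹.
Then Q⁷ = P·diag(128, -2187)·P⁻¹ = [[512, 2187], [-384, -2187]] · [[1, 1], [3, 4]] = [[7073, 9260], [-6945, -9132]].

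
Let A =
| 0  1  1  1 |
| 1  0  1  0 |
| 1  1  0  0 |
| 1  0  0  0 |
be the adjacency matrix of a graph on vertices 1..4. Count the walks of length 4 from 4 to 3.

4

The number of length-4 walks from vertex 4 to vertex 3 is entry (4,3) of A⁴, where A is the adjacency matrix.
A² = [[3, 1, 1, 0], [1, 2, 1, 1], [1, 1, 2, 1], [0, 1, 1, 1]]
A³ = [[2, 4, 4, 3], [4, 2, 3, 1], [4, 3, 2, 1], [3, 1, 1, 0]]
A⁴ = [[11, 6, 6, 2], [6, 7, 6, 4], [6, 6, 7, 4], [2, 4, 4, 3]]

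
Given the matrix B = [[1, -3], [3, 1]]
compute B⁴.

[[28, 96], [-96, 28]]

B² = [[-8, -6], [6, -8]]
B³ = [[-26, 18], [-18, -26]]
B⁴ = [[28, 96], [-96, 28]]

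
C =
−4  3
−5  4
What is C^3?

[[−4, 3], [−5, 4]]

C² = I (check: tr C = 0 and det C = −1), so C^3 = C since 3 is odd.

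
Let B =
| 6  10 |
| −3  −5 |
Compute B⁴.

B² = B (a projection; rank 1, trace 1), so B⁴ = B.

[[6, 10], [−3, −5]]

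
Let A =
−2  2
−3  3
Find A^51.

[[−2, 2], [−3, 3]]

A² = A (a projection; rank 1, trace 1), so A^51 = A.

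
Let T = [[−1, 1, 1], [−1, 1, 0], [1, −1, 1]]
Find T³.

[[0, 0, 1], [−1, 1, −1], [2, −2, 3]]

T² = [[1, −1, 0], [0, 0, −1], [1, −1, 2]]
T³ = [[0, 0, 1], [−1, 1, −1], [2, −2, 3]]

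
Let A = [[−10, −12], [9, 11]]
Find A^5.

tr A = 1 and det A = −2, so the characteristic polynomial is λ² − (1)λ + (−2) with roots −1 and 2.
Eigenvectors give P = [[4, −1], [−3, 1]] with P⁻¹ = [[1, 1], [3, 4]], and A = P·diag(−1, 2)·P⁻¹.
Then A^5 = P·diag(−1, 32)·P⁻¹ = [[−4, −32], [3, 32]] · [[1, 1], [3, 4]] = [[−100, −132], [99, 131]].

[[−100, −132], [99, 131]]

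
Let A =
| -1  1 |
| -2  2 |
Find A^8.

[[-1, 1], [-2, 2]]

A² = A (a projection; rank 1, trace 1), so A^8 = A.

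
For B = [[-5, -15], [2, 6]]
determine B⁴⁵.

B² = B (a projection; rank 1, trace 1), so B⁴⁵ = B.

[[-5, -15], [2, 6]]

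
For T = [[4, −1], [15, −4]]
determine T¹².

[[1, 0], [0, 1]]

T² = I (check: tr T = 0 and det T = −1), so T¹² = I since 12 is even.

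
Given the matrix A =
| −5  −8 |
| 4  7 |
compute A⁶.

[[−727, −1456], [728, 1457]]

tr A = 2 and det A = −3, so the characteristic polynomial is λ² − (2)λ + (−3) with roots 3 and −1.
Eigenvectors give P = [[−1, 2], [1, −1]] with P⁻¹ = [[1, 2], [1, 1]], and A = P·diag(3, −1)·P⁻¹.
Then A⁶ = P·diag(729, 1)·P⁻¹ = [[−729, 2], [729, −1]] · [[1, 2], [1, 1]] = [[−727, −1456], [728, 1457]].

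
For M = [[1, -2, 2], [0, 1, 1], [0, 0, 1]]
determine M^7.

[[1, -14, -28], [0, 1, 7], [0, 0, 1]]

M = I + N where N = [[0, -2, 2], [0, 0, 1], [0, 0, 0]] is strictly upper-triangular, so N^3 = 0.
(I + N)^7 = I + 7·N + 21·N^2 = [[1, -14, -28], [0, 1, 7], [0, 0, 1]].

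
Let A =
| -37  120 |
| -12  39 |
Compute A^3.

[[-253, 840], [-84, 279]]

tr A = 2 and det A = -3, so the characteristic polynomial is λ² − (2)λ + (-3) with roots 3 and -1.
Eigenvectors give P = [[3, 10], [1, 3]] with P⁻¹ = [[-3, 10], [1, -3]], and A = P·diag(3, -1)·P⁻¹.
Then A^3 = P·diag(27, -1)·P⁻¹ = [[81, -10], [27, -3]] · [[-3, 10], [1, -3]] = [[-253, 840], [-84, 279]].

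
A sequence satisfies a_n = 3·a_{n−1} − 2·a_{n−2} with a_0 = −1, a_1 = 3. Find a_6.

251

With companion matrix T = [[3, −2], [1, 0]], [a_n, a_{n−1}]ᵀ = T·[a_{n−1}, a_{n−2}]ᵀ, so [a_6, a_5]ᵀ = T⁵·[a_1, a_0]ᵀ.
T⁵ = [[63, −62], [31, −30]], giving [a_6, a_5]ᵀ = [[251], [123]].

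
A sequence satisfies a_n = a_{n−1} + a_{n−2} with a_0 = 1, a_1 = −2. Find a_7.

With companion matrix C = [[1, 1], [1, 0]], [a_n, a_{n−1}]ᵀ = C·[a_{n−1}, a_{n−2}]ᵀ, so [a_7, a_6]ᵀ = C⁶·[a_1, a_0]ᵀ.
C⁶ = [[13, 8], [8, 5]], giving [a_7, a_6]ᵀ = [[−18], [−11]].

−18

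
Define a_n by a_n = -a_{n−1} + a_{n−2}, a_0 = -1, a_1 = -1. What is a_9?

-13

With companion matrix Q = [[-1, 1], [1, 0]], [a_n, a_{n−1}]ᵀ = Q·[a_{n−1}, a_{n−2}]ᵀ, so [a_9, a_8]ᵀ = Q^8·[a_1, a_0]ᵀ.
Q^8 = [[34, -21], [-21, 13]], giving [a_9, a_8]ᵀ = [[-13], [8]].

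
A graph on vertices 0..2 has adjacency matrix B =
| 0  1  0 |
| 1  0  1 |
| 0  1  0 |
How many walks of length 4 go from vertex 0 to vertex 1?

0

The number of length-4 walks from vertex 0 to vertex 1 is entry (0,1) of B^4, where B is the adjacency matrix.
B^2 = [[1, 0, 1], [0, 2, 0], [1, 0, 1]]
B^3 = [[0, 2, 0], [2, 0, 2], [0, 2, 0]]
B^4 = [[2, 0, 2], [0, 4, 0], [2, 0, 2]]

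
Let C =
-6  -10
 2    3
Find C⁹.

[[-2556, -5110], [1022, 2043]]

tr C = -3 and det C = 2, so the characteristic polynomial is λ² − (-3)λ + (2) with roots -1 and -2.
Eigenvectors give P = [[-2, -5], [1, 2]] with P⁻¹ = [[2, 5], [-1, -2]], and C = P·diag(-1, -2)·P⁻¹.
Then C⁹ = P·diag(-1, -512)·P⁻¹ = [[2, 2560], [-1, -1024]] · [[2, 5], [-1, -2]] = [[-2556, -5110], [1022, 2043]].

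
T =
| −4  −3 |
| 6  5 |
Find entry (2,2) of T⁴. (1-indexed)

31

tr T = 1 and det T = −2, so the characteristic polynomial is λ² − (1)λ + (−2) with roots 2 and −1.
Eigenvectors give P = [[1, −1], [−2, 1]] with P⁻¹ = [[−1, −1], [−2, −1]], and T = P·diag(2, −1)·P⁻¹.
Then T⁴ = P·diag(16, 1)·P⁻¹ = [[16, −1], [−32, 1]] · [[−1, −1], [−2, −1]] = [[−14, −15], [30, 31]].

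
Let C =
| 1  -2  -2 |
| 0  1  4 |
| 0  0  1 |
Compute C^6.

[[1, -12, -132], [0, 1, 24], [0, 0, 1]]

C = I + N where N = [[0, -2, -2], [0, 0, 4], [0, 0, 0]] is strictly upper-triangular, so N^3 = 0.
(I + N)^6 = I + 6·N + 15·N^2 = [[1, -12, -132], [0, 1, 24], [0, 0, 1]].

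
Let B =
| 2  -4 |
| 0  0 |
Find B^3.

B^2 = [[4, -8], [0, 0]]
B^3 = [[8, -16], [0, 0]]

[[8, -16], [0, 0]]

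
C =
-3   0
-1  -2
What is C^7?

tr C = -5 and det C = 6, so the characteristic polynomial is λ² − (-5)λ + (6) with roots -2 and -3.
Eigenvectors give P = [[0, 1], [-1, 1]] with P⁻¹ = [[1, -1], [1, 0]], and C = P·diag(-2, -3)·P⁻¹.
Then C^7 = P·diag(-128, -2187)·P⁻¹ = [[0, -2187], [128, -2187]] · [[1, -1], [1, 0]] = [[-2187, 0], [-2059, -128]].

[[-2187, 0], [-2059, -128]]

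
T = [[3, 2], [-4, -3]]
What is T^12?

T² = I (check: tr T = 0 and det T = -1), so T^12 = I since 12 is even.

[[1, 0], [0, 1]]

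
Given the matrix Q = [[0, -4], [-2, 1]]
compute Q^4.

[[72, -68], [-34, 89]]

Q^2 = [[8, -4], [-2, 9]]
Q^3 = [[8, -36], [-18, 17]]
Q^4 = [[72, -68], [-34, 89]]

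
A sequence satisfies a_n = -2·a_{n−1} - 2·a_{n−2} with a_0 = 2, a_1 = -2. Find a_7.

With companion matrix T = [[-2, -2], [1, 0]], [a_n, a_{n−1}]ᵀ = T·[a_{n−1}, a_{n−2}]ᵀ, so [a_7, a_6]ᵀ = T⁶·[a_1, a_0]ᵀ.
T⁶ = [[-8, -16], [8, 8]], giving [a_7, a_6]ᵀ = [[-16], [0]].

-16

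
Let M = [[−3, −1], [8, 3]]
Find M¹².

[[1, 0], [0, 1]]

M² = I (check: tr M = 0 and det M = −1), so M¹² = I since 12 is even.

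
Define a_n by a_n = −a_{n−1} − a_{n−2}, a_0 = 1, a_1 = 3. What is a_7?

3

With companion matrix B = [[−1, −1], [1, 0]], [a_n, a_{n−1}]ᵀ = B·[a_{n−1}, a_{n−2}]ᵀ, so [a_7, a_6]ᵀ = B⁶·[a_1, a_0]ᵀ.
B⁶ = [[1, 0], [0, 1]], giving [a_7, a_6]ᵀ = [[3], [1]].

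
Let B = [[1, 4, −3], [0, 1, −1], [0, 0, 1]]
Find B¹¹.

[[1, 44, −253], [0, 1, −11], [0, 0, 1]]

B = I + N where N = [[0, 4, −3], [0, 0, −1], [0, 0, 0]] is strictly upper-triangular, so N³ = 0.
(I + N)¹¹ = I + 11·N + 55·N² = [[1, 44, −253], [0, 1, −11], [0, 0, 1]].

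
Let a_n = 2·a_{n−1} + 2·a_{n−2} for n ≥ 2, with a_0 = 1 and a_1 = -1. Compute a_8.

-240

With companion matrix M = [[2, 2], [1, 0]], [a_n, a_{n−1}]ᵀ = M·[a_{n−1}, a_{n−2}]ᵀ, so [a_8, a_7]ᵀ = M^7·[a_1, a_0]ᵀ.
M^7 = [[896, 656], [328, 240]], giving [a_8, a_7]ᵀ = [[-240], [-88]].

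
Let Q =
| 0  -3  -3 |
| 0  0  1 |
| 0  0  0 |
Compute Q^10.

[[0, 0, 0], [0, 0, 0], [0, 0, 0]]

Q is strictly triangular, hence nilpotent: Q^3 = 0, so Q^10 = 0.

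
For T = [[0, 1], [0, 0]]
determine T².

[[0, 0], [0, 0]]

T is strictly triangular, hence nilpotent: T² = 0, so T² = 0.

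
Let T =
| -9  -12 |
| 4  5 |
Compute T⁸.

tr T = -4 and det T = 3, so the characteristic polynomial is λ² − (-4)λ + (3) with roots -3 and -1.
Eigenvectors give P = [[2, 3], [-1, -2]] with P⁻¹ = [[2, 3], [-1, -2]], and T = P·diag(-3, -1)·P⁻¹.
Then T⁸ = P·diag(6561, 1)·P⁻¹ = [[13122, 3], [-6561, -2]] · [[2, 3], [-1, -2]] = [[26241, 39360], [-13120, -19679]].

[[26241, 39360], [-13120, -19679]]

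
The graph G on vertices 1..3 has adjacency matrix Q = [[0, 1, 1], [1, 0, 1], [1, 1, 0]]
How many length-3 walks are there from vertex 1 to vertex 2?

3

The number of length-3 walks from vertex 1 to vertex 2 is entry (1,2) of Q³, where Q is the adjacency matrix.
Q² = [[2, 1, 1], [1, 2, 1], [1, 1, 2]]
Q³ = [[2, 3, 3], [3, 2, 3], [3, 3, 2]]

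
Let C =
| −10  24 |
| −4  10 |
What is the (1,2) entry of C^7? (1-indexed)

tr C = 0 and det C = −4, so the characteristic polynomial is λ² − (0)λ + (−4) with roots −2 and 2.
Eigenvectors give P = [[3, 2], [1, 1]] with P⁻¹ = [[1, −2], [−1, 3]], and C = P·diag(−2, 2)·P⁻¹.
Then C^7 = P·diag(−128, 128)·P⁻¹ = [[−384, 256], [−128, 128]] · [[1, −2], [−1, 3]] = [[−640, 1536], [−256, 640]].

1536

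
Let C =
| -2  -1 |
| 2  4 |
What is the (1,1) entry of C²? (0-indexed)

14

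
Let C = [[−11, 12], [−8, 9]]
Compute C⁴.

[[241, −240], [160, −159]]

tr C = −2 and det C = −3, so the characteristic polynomial is λ² − (−2)λ + (−3) with roots 1 and −3.
Eigenvectors give P = [[1, 3], [1, 2]] with P⁻¹ = [[−2, 3], [1, −1]], and C = P·diag(1, −3)·P⁻¹.
Then C⁴ = P·diag(1, 81)·P⁻¹ = [[1, 243], [1, 162]] · [[−2, 3], [1, −1]] = [[241, −240], [160, −159]].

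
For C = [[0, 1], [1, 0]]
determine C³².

[[1, 0], [0, 1]]

C² = I (check: tr C = 0 and det C = -1), so C³² = I since 32 is even.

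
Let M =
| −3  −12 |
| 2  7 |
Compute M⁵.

[[−483, −1452], [242, 727]]

tr M = 4 and det M = 3, so the characteristic polynomial is λ² − (4)λ + (3) with roots 1 and 3.
Eigenvectors give P = [[3, −2], [−1, 1]] with P⁻¹ = [[1, 2], [1, 3]], and M = P·diag(1, 3)·P⁻¹.
Then M⁵ = P·diag(1, 243)·P⁻¹ = [[3, −486], [−1, 243]] · [[1, 2], [1, 3]] = [[−483, −1452], [242, 727]].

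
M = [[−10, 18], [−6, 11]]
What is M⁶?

tr M = 1 and det M = −2, so the characteristic polynomial is λ² − (1)λ + (−2) with roots 2 and −1.
Eigenvectors give P = [[3, 2], [2, 1]] with P⁻¹ = [[−1, 2], [2, −3]], and M = P·diag(2, −1)·P⁻¹.
Then M⁶ = P·diag(64, 1)·P⁻¹ = [[192, 2], [128, 1]] · [[−1, 2], [2, −3]] = [[−188, 378], [−126, 253]].

[[−188, 378], [−126, 253]]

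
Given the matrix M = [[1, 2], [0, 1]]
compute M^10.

[[1, 20], [0, 1]]

M = I + N where N = [[0, 2], [0, 0]] is strictly upper-triangular, so N^2 = 0.
(I + N)^10 = I + 10·N = [[1, 20], [0, 1]].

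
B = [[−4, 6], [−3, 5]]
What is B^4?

[[−14, 30], [−15, 31]]

tr B = 1 and det B = −2, so the characteristic polynomial is λ² − (1)λ + (−2) with roots 2 and −1.
Eigenvectors give P = [[−1, −2], [−1, −1]] with P⁻¹ = [[1, −2], [−1, 1]], and B = P·diag(2, −1)·P⁻¹.
Then B^4 = P·diag(16, 1)·P⁻¹ = [[−16, −2], [−16, −1]] · [[1, −2], [−1, 1]] = [[−14, 30], [−15, 31]].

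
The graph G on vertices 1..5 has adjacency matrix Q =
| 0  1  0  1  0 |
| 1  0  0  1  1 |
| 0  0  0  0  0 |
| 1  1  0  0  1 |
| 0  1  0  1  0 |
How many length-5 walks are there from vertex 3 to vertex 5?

The number of length-5 walks from vertex 3 to vertex 5 is entry (3,5) of Q⁵, where Q is the adjacency matrix.
Q² = [[2, 1, 0, 1, 2], [1, 3, 0, 2, 1], [0, 0, 0, 0, 0], [1, 2, 0, 3, 1], [2, 1, 0, 1, 2]]
Q³ = [[2, 5, 0, 5, 2], [5, 4, 0, 5, 5], [0, 0, 0, 0, 0], [5, 5, 0, 4, 5], [2, 5, 0, 5, 2]]
Q⁴ = [[10, 9, 0, 9, 10], [9, 15, 0, 14, 9], [0, 0, 0, 0, 0], [9, 14, 0, 15, 9], [10, 9, 0, 9, 10]]
Q⁵ = [[18, 29, 0, 29, 18], [29, 32, 0, 33, 29], [0, 0, 0, 0, 0], [29, 33, 0, 32, 29], [18, 29, 0, 29, 18]]

0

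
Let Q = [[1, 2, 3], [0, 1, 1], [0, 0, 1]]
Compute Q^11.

Q = I + N where N = [[0, 2, 3], [0, 0, 1], [0, 0, 0]] is strictly upper-triangular, so N^3 = 0.
(I + N)^11 = I + 11·N + 55·N^2 = [[1, 22, 143], [0, 1, 11], [0, 0, 1]].

[[1, 22, 143], [0, 1, 11], [0, 0, 1]]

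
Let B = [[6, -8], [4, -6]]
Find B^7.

tr B = 0 and det B = -4, so the characteristic polynomial is λ² − (0)λ + (-4) with roots 2 and -2.
Eigenvectors give P = [[2, -1], [1, -1]] with P⁻¹ = [[1, -1], [1, -2]], and B = P·diag(2, -2)·P⁻¹.
Then B^7 = P·diag(128, -128)·P⁻¹ = [[256, 128], [128, 128]] · [[1, -1], [1, -2]] = [[384, -512], [256, -384]].

[[384, -512], [256, -384]]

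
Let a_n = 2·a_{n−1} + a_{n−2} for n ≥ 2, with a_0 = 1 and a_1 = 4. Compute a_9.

4348

With companion matrix B = [[2, 1], [1, 0]], [a_n, a_{n−1}]ᵀ = B·[a_{n−1}, a_{n−2}]ᵀ, so [a_9, a_8]ᵀ = B⁸·[a_1, a_0]ᵀ.
B⁸ = [[985, 408], [408, 169]], giving [a_9, a_8]ᵀ = [[4348], [1801]].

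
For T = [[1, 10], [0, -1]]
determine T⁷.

T² = I (check: tr T = 0 and det T = -1), so T⁷ = T since 7 is odd.

[[1, 10], [0, -1]]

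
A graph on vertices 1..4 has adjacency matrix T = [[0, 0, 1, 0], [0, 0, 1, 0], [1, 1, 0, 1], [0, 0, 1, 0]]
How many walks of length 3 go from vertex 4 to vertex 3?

3

The number of length-3 walks from vertex 4 to vertex 3 is entry (4,3) of T³, where T is the adjacency matrix.
T² = [[1, 1, 0, 1], [1, 1, 0, 1], [0, 0, 3, 0], [1, 1, 0, 1]]
T³ = [[0, 0, 3, 0], [0, 0, 3, 0], [3, 3, 0, 3], [0, 0, 3, 0]]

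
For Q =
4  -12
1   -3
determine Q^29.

[[4, -12], [1, -3]]

Q² = Q (a projection; rank 1, trace 1), so Q^29 = Q.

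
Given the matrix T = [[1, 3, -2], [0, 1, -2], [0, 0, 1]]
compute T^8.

[[1, 24, -184], [0, 1, -16], [0, 0, 1]]

T = I + N where N = [[0, 3, -2], [0, 0, -2], [0, 0, 0]] is strictly upper-triangular, so N^3 = 0.
(I + N)^8 = I + 8·N + 28·N^2 = [[1, 24, -184], [0, 1, -16], [0, 0, 1]].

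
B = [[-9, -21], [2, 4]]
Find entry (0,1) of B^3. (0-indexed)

tr B = -5 and det B = 6, so the characteristic polynomial is λ² − (-5)λ + (6) with roots -2 and -3.
Eigenvectors give P = [[-3, 7], [1, -2]] with P⁻¹ = [[2, 7], [1, 3]], and B = P·diag(-2, -3)·P⁻¹.
Then B^3 = P·diag(-8, -27)·P⁻¹ = [[24, -189], [-8, 54]] · [[2, 7], [1, 3]] = [[-141, -399], [38, 106]].

-399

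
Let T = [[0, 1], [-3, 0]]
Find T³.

[[0, -3], [9, 0]]

T² = [[-3, 0], [0, -3]]
T³ = [[0, -3], [9, 0]]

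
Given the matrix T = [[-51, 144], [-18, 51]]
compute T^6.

tr T = 0 and det T = -9, so the characteristic polynomial is λ² − (0)λ + (-9) with roots -3 and 3.
Eigenvectors give P = [[3, -8], [1, -3]] with P⁻¹ = [[3, -8], [1, -3]], and T = P·diag(-3, 3)·P⁻¹.
Then T^6 = P·diag(729, 729)·P⁻¹ = [[2187, -5832], [729, -2187]] · [[3, -8], [1, -3]] = [[729, 0], [0, 729]].

[[729, 0], [0, 729]]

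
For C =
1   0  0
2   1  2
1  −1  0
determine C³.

[[1, 0, 0], [6, −3, −2], [−5, 1, −2]]

C² = [[1, 0, 0], [6, −1, 2], [−1, −1, −2]]
C³ = [[1, 0, 0], [6, −3, −2], [−5, 1, −2]]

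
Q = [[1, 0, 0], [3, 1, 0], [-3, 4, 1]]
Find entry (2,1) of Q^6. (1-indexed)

Q = I + N where N = [[0, 0, 0], [3, 0, 0], [-3, 4, 0]] is strictly lower-triangular, so N^3 = 0.
(I + N)^6 = I + 6·N + 15·N^2 = [[1, 0, 0], [18, 1, 0], [162, 24, 1]].

18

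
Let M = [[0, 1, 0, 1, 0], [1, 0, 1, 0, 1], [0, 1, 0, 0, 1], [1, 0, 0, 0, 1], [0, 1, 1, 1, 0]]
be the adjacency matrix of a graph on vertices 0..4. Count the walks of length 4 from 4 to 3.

The number of length-4 walks from vertex 4 to vertex 3 is entry (4,3) of M⁴, where M is the adjacency matrix.
M² = [[2, 0, 1, 0, 2], [0, 3, 1, 2, 1], [1, 1, 2, 1, 1], [0, 2, 1, 2, 0], [2, 1, 1, 0, 3]]
M³ = [[0, 5, 2, 4, 1], [5, 2, 4, 1, 6], [2, 4, 2, 2, 4], [4, 1, 2, 0, 5], [1, 6, 4, 5, 2]]
M⁴ = [[9, 3, 6, 1, 11], [3, 15, 8, 11, 7], [6, 8, 8, 6, 8], [1, 11, 6, 9, 3], [11, 7, 8, 3, 15]]

3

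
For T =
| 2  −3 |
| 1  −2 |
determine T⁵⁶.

[[1, 0], [0, 1]]

T² = I (check: tr T = 0 and det T = −1), so T⁵⁶ = I since 56 is even.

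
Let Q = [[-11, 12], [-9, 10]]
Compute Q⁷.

tr Q = -1 and det Q = -2, so the characteristic polynomial is λ² − (-1)λ + (-2) with roots 1 and -2.
Eigenvectors give P = [[1, 4], [1, 3]] with P⁻¹ = [[-3, 4], [1, -1]], and Q = P·diag(1, -2)·P⁻¹.
Then Q⁷ = P·diag(1, -128)·P⁻¹ = [[1, -512], [1, -384]] · [[-3, 4], [1, -1]] = [[-515, 516], [-387, 388]].

[[-515, 516], [-387, 388]]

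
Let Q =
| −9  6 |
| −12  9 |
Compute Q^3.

[[−81, 54], [−108, 81]]

tr Q = 0 and det Q = −9, so the characteristic polynomial is λ² − (0)λ + (−9) with roots 3 and −3.
Eigenvectors give P = [[−1, 1], [−2, 1]] with P⁻¹ = [[1, −1], [2, −1]], and Q = P·diag(3, −3)·P⁻¹.
Then Q^3 = P·diag(27, −27)·P⁻¹ = [[−27, −27], [−54, −27]] · [[1, −1], [2, −1]] = [[−81, 54], [−108, 81]].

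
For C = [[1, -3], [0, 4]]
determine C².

[[1, -15], [0, 16]]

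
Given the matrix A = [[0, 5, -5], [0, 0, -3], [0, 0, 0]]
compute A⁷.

[[0, 0, 0], [0, 0, 0], [0, 0, 0]]

A is strictly triangular, hence nilpotent: A³ = 0, so A⁷ = 0.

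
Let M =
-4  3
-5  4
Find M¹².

M² = I (check: tr M = 0 and det M = -1), so M¹² = I since 12 is even.

[[1, 0], [0, 1]]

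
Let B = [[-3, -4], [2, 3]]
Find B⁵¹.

[[-3, -4], [2, 3]]

B² = I (check: tr B = 0 and det B = -1), so B⁵¹ = B since 51 is odd.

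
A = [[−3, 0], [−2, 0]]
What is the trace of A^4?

81

A^2 = [[9, 0], [6, 0]]
A^3 = [[−27, 0], [−18, 0]]
A^4 = [[81, 0], [54, 0]]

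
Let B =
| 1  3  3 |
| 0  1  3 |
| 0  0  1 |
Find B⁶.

[[1, 18, 153], [0, 1, 18], [0, 0, 1]]

B = I + N where N = [[0, 3, 3], [0, 0, 3], [0, 0, 0]] is strictly upper-triangular, so N³ = 0.
(I + N)⁶ = I + 6·N + 15·N² = [[1, 18, 153], [0, 1, 18], [0, 0, 1]].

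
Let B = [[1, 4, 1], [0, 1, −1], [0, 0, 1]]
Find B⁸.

[[1, 32, −104], [0, 1, −8], [0, 0, 1]]

B = I + N where N = [[0, 4, 1], [0, 0, −1], [0, 0, 0]] is strictly upper-triangular, so N³ = 0.
(I + N)⁸ = I + 8·N + 28·N² = [[1, 32, −104], [0, 1, −8], [0, 0, 1]].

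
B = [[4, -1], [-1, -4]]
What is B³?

[[68, -17], [-17, -68]]

B² = [[17, 0], [0, 17]]
B³ = [[68, -17], [-17, -68]]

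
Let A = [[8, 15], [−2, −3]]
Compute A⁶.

[[4054, 9975], [−1330, −3261]]

tr A = 5 and det A = 6, so the characteristic polynomial is λ² − (5)λ + (6) with roots 3 and 2.
Eigenvectors give P = [[−3, −5], [1, 2]] with P⁻¹ = [[−2, −5], [1, 3]], and A = P·diag(3, 2)·P⁻¹.
Then A⁶ = P·diag(729, 64)·P⁻¹ = [[−2187, −320], [729, 128]] · [[−2, −5], [1, 3]] = [[4054, 9975], [−1330, −3261]].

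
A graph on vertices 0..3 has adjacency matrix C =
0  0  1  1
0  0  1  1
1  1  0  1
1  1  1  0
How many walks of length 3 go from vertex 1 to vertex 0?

2

The number of length-3 walks from vertex 1 to vertex 0 is entry (1,0) of C³, where C is the adjacency matrix.
C² = [[2, 2, 1, 1], [2, 2, 1, 1], [1, 1, 3, 2], [1, 1, 2, 3]]
C³ = [[2, 2, 5, 5], [2, 2, 5, 5], [5, 5, 4, 5], [5, 5, 5, 4]]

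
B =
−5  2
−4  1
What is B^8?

[[13121, −6560], [13120, −6559]]

tr B = −4 and det B = 3, so the characteristic polynomial is λ² − (−4)λ + (3) with roots −1 and −3.
Eigenvectors give P = [[−1, −1], [−2, −1]] with P⁻¹ = [[1, −1], [−2, 1]], and B = P·diag(−1, −3)·P⁻¹.
Then B^8 = P·diag(1, 6561)·P⁻¹ = [[−1, −6561], [−2, −6561]] · [[1, −1], [−2, 1]] = [[13121, −6560], [13120, −6559]].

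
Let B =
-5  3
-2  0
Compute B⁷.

tr B = -5 and det B = 6, so the characteristic polynomial is λ² − (-5)λ + (6) with roots -3 and -2.
Eigenvectors give P = [[-3, -1], [-2, -1]] with P⁻¹ = [[-1, 1], [2, -3]], and B = P·diag(-3, -2)·P⁻¹.
Then B⁷ = P·diag(-2187, -128)·P⁻¹ = [[6561, 128], [4374, 128]] · [[-1, 1], [2, -3]] = [[-6305, 6177], [-4118, 3990]].

[[-6305, 6177], [-4118, 3990]]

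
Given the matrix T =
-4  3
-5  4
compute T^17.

[[-4, 3], [-5, 4]]

T² = I (check: tr T = 0 and det T = -1), so T^17 = T since 17 is odd.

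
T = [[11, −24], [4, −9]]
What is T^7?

[[6563, −13128], [2188, −4377]]

tr T = 2 and det T = −3, so the characteristic polynomial is λ² − (2)λ + (−3) with roots −1 and 3.
Eigenvectors give P = [[2, 3], [1, 1]] with P⁻¹ = [[−1, 3], [1, −2]], and T = P·diag(−1, 3)·P⁻¹.
Then T^7 = P·diag(−1, 2187)·P⁻¹ = [[−2, 6561], [−1, 2187]] · [[−1, 3], [1, −2]] = [[6563, −13128], [2188, −4377]].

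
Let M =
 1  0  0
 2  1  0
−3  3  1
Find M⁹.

[[1, 0, 0], [18, 1, 0], [189, 27, 1]]

M = I + N where N = [[0, 0, 0], [2, 0, 0], [−3, 3, 0]] is strictly lower-triangular, so N³ = 0.
(I + N)⁹ = I + 9·N + 36·N² = [[1, 0, 0], [18, 1, 0], [189, 27, 1]].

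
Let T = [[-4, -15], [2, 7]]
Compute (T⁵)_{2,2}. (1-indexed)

tr T = 3 and det T = 2, so the characteristic polynomial is λ² − (3)λ + (2) with roots 1 and 2.
Eigenvectors give P = [[-3, -5], [1, 2]] with P⁻¹ = [[-2, -5], [1, 3]], and T = P·diag(1, 2)·P⁻¹.
Then T⁵ = P·diag(1, 32)·P⁻¹ = [[-3, -160], [1, 64]] · [[-2, -5], [1, 3]] = [[-154, -465], [62, 187]].

187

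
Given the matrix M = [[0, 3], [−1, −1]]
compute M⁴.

[[6, 15], [−5, 1]]

M² = [[−3, −3], [1, −2]]
M³ = [[3, −6], [2, 5]]
M⁴ = [[6, 15], [−5, 1]]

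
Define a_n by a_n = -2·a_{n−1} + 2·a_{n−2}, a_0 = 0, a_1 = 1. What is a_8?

With companion matrix T = [[-2, 2], [1, 0]], [a_n, a_{n−1}]ᵀ = T·[a_{n−1}, a_{n−2}]ᵀ, so [a_8, a_7]ᵀ = T^7·[a_1, a_0]ᵀ.
T^7 = [[-896, 656], [328, -240]], giving [a_8, a_7]ᵀ = [[-896], [328]].

-896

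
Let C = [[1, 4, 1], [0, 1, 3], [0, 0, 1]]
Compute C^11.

C = I + N where N = [[0, 4, 1], [0, 0, 3], [0, 0, 0]] is strictly upper-triangular, so N^3 = 0.
(I + N)^11 = I + 11·N + 55·N^2 = [[1, 44, 671], [0, 1, 33], [0, 0, 1]].

[[1, 44, 671], [0, 1, 33], [0, 0, 1]]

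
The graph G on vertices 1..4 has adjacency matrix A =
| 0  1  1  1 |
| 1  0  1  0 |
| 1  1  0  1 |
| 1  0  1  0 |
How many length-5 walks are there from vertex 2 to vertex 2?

The number of length-5 walks from vertex 2 to vertex 2 is entry (2,2) of A^5, where A is the adjacency matrix.
A^2 = [[3, 1, 2, 1], [1, 2, 1, 2], [2, 1, 3, 1], [1, 2, 1, 2]]
A^3 = [[4, 5, 5, 5], [5, 2, 5, 2], [5, 5, 4, 5], [5, 2, 5, 2]]
A^4 = [[15, 9, 14, 9], [9, 10, 9, 10], [14, 9, 15, 9], [9, 10, 9, 10]]
A^5 = [[32, 29, 33, 29], [29, 18, 29, 18], [33, 29, 32, 29], [29, 18, 29, 18]]

18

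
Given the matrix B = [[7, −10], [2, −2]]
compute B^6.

tr B = 5 and det B = 6, so the characteristic polynomial is λ² − (5)λ + (6) with roots 3 and 2.
Eigenvectors give P = [[−5, −2], [−2, −1]] with P⁻¹ = [[−1, 2], [2, −5]], and B = P·diag(3, 2)·P⁻¹.
Then B^6 = P·diag(729, 64)·P⁻¹ = [[−3645, −128], [−1458, −64]] · [[−1, 2], [2, −5]] = [[3389, −6650], [1330, −2596]].

[[3389, −6650], [1330, −2596]]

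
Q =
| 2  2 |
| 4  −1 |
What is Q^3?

Q^2 = [[12, 2], [4, 9]]
Q^3 = [[32, 22], [44, −1]]

[[32, 22], [44, −1]]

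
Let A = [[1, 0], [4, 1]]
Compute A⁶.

[[1, 0], [24, 1]]

A = I + N where N = [[0, 0], [4, 0]] is strictly lower-triangular, so N² = 0.
(I + N)⁶ = I + 6·N = [[1, 0], [24, 1]].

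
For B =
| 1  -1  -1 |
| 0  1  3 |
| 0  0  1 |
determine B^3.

B = I + N where N = [[0, -1, -1], [0, 0, 3], [0, 0, 0]] is strictly upper-triangular, so N^3 = 0.
(I + N)^3 = I + 3·N + 3·N^2 = [[1, -3, -12], [0, 1, 9], [0, 0, 1]].

[[1, -3, -12], [0, 1, 9], [0, 0, 1]]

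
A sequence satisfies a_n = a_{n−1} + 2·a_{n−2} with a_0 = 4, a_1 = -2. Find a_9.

338

With companion matrix M = [[1, 2], [1, 0]], [a_n, a_{n−1}]ᵀ = M·[a_{n−1}, a_{n−2}]ᵀ, so [a_9, a_8]ᵀ = M⁸·[a_1, a_0]ᵀ.
M⁸ = [[171, 170], [85, 86]], giving [a_9, a_8]ᵀ = [[338], [174]].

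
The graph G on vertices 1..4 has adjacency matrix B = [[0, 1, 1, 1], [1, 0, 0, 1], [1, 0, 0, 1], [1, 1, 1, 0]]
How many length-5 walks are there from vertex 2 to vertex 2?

The number of length-5 walks from vertex 2 to vertex 2 is entry (2,2) of B⁵, where B is the adjacency matrix.
B² = [[3, 1, 1, 2], [1, 2, 2, 1], [1, 2, 2, 1], [2, 1, 1, 3]]
B³ = [[4, 5, 5, 5], [5, 2, 2, 5], [5, 2, 2, 5], [5, 5, 5, 4]]
B⁴ = [[15, 9, 9, 14], [9, 10, 10, 9], [9, 10, 10, 9], [14, 9, 9, 15]]
B⁵ = [[32, 29, 29, 33], [29, 18, 18, 29], [29, 18, 18, 29], [33, 29, 29, 32]]

18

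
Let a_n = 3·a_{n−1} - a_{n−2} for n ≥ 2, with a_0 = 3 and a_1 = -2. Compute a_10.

-21282

With companion matrix A = [[3, -1], [1, 0]], [a_n, a_{n−1}]ᵀ = A·[a_{n−1}, a_{n−2}]ᵀ, so [a_10, a_9]ᵀ = A^9·[a_1, a_0]ᵀ.
A^9 = [[6765, -2584], [2584, -987]], giving [a_10, a_9]ᵀ = [[-21282], [-8129]].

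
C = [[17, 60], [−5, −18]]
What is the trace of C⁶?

793

tr C = −1 and det C = −6, so the characteristic polynomial is λ² − (−1)λ + (−6) with roots 2 and −3.
Eigenvectors give P = [[4, −3], [−1, 1]] with P⁻¹ = [[1, 3], [1, 4]], and C = P·diag(2, −3)·P⁻¹.
Then C⁶ = P·diag(64, 729)·P⁻¹ = [[256, −2187], [−64, 729]] · [[1, 3], [1, 4]] = [[−1931, −7980], [665, 2724]].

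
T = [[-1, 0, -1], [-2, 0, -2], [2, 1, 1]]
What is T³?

[[3, 0, 3], [6, 0, 6], [-6, -3, -3]]

T² = [[-1, -1, 0], [-2, -2, 0], [-2, 1, -3]]
T³ = [[3, 0, 3], [6, 0, 6], [-6, -3, -3]]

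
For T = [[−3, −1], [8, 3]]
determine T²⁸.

T² = I (check: tr T = 0 and det T = −1), so T²⁸ = I since 28 is even.

[[1, 0], [0, 1]]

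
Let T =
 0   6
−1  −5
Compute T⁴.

tr T = −5 and det T = 6, so the characteristic polynomial is λ² − (−5)λ + (6) with roots −2 and −3.
Eigenvectors give P = [[−3, −2], [1, 1]] with P⁻¹ = [[−1, −2], [1, 3]], and T = P·diag(−2, −3)·P⁻¹.
Then T⁴ = P·diag(16, 81)·P⁻¹ = [[−48, −162], [16, 81]] · [[−1, −2], [1, 3]] = [[−114, −390], [65, 211]].

[[−114, −390], [65, 211]]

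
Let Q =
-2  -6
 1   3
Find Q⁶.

Q² = Q (a projection; rank 1, trace 1), so Q⁶ = Q.

[[-2, -6], [1, 3]]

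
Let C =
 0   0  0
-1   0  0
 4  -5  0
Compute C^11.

C is strictly triangular, hence nilpotent: C^3 = 0, so C^11 = 0.

[[0, 0, 0], [0, 0, 0], [0, 0, 0]]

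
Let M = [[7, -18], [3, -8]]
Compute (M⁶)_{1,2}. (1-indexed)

378

tr M = -1 and det M = -2, so the characteristic polynomial is λ² − (-1)λ + (-2) with roots 1 and -2.
Eigenvectors give P = [[-3, -2], [-1, -1]] with P⁻¹ = [[-1, 2], [1, -3]], and M = P·diag(1, -2)·P⁻¹.
Then M⁶ = P·diag(1, 64)·P⁻¹ = [[-3, -128], [-1, -64]] · [[-1, 2], [1, -3]] = [[-125, 378], [-63, 190]].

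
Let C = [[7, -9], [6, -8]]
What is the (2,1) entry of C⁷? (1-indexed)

tr C = -1 and det C = -2, so the characteristic polynomial is λ² − (-1)λ + (-2) with roots 1 and -2.
Eigenvectors give P = [[3, 1], [2, 1]] with P⁻¹ = [[1, -1], [-2, 3]], and C = P·diag(1, -2)·P⁻¹.
Then C⁷ = P·diag(1, -128)·P⁻¹ = [[3, -128], [2, -128]] · [[1, -1], [-2, 3]] = [[259, -387], [258, -386]].

258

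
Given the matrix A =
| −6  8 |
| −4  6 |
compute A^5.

tr A = 0 and det A = −4, so the characteristic polynomial is λ² − (0)λ + (−4) with roots 2 and −2.
Eigenvectors give P = [[1, 2], [1, 1]] with P⁻¹ = [[−1, 2], [1, −1]], and A = P·diag(2, −2)·P⁻¹.
Then A^5 = P·diag(32, −32)·P⁻¹ = [[32, −64], [32, −32]] · [[−1, 2], [1, −1]] = [[−96, 128], [−64, 96]].

[[−96, 128], [−64, 96]]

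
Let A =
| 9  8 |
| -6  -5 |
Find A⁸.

[[26241, 26240], [-19680, -19679]]

tr A = 4 and det A = 3, so the characteristic polynomial is λ² − (4)λ + (3) with roots 3 and 1.
Eigenvectors give P = [[4, -1], [-3, 1]] with P⁻¹ = [[1, 1], [3, 4]], and A = P·diag(3, 1)·P⁻¹.
Then A⁸ = P·diag(6561, 1)·P⁻¹ = [[26244, -1], [-19683, 1]] · [[1, 1], [3, 4]] = [[26241, 26240], [-19680, -19679]].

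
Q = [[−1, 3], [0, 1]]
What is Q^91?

Q² = I (check: tr Q = 0 and det Q = −1), so Q^91 = Q since 91 is odd.

[[−1, 3], [0, 1]]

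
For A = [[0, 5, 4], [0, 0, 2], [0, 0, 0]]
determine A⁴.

[[0, 0, 0], [0, 0, 0], [0, 0, 0]]

A is strictly triangular, hence nilpotent: A³ = 0, so A⁴ = 0.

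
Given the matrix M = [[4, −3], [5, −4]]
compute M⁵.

M² = I (check: tr M = 0 and det M = −1), so M⁵ = M since 5 is odd.

[[4, −3], [5, −4]]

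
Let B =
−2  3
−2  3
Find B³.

[[−2, 3], [−2, 3]]

B² = B (a projection; rank 1, trace 1), so B³ = B.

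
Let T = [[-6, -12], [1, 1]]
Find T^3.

[[-84, -228], [19, 49]]

tr T = -5 and det T = 6, so the characteristic polynomial is λ² − (-5)λ + (6) with roots -3 and -2.
Eigenvectors give P = [[-4, -3], [1, 1]] with P⁻¹ = [[-1, -3], [1, 4]], and T = P·diag(-3, -2)·P⁻¹.
Then T^3 = P·diag(-27, -8)·P⁻¹ = [[108, 24], [-27, -8]] · [[-1, -3], [1, 4]] = [[-84, -228], [19, 49]].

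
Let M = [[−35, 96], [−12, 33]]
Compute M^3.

[[−251, 672], [−84, 225]]

tr M = −2 and det M = −3, so the characteristic polynomial is λ² − (−2)λ + (−3) with roots 1 and −3.
Eigenvectors give P = [[−8, −3], [−3, −1]] with P⁻¹ = [[1, −3], [−3, 8]], and M = P·diag(1, −3)·P⁻¹.
Then M^3 = P·diag(1, −27)·P⁻¹ = [[−8, 81], [−3, 27]] · [[1, −3], [−3, 8]] = [[−251, 672], [−84, 225]].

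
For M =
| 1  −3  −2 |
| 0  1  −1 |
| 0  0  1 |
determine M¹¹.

[[1, −33, 143], [0, 1, −11], [0, 0, 1]]

M = I + N where N = [[0, −3, −2], [0, 0, −1], [0, 0, 0]] is strictly upper-triangular, so N³ = 0.
(I + N)¹¹ = I + 11·N + 55·N² = [[1, −33, 143], [0, 1, −11], [0, 0, 1]].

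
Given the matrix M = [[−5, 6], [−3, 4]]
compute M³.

[[−17, 18], [−9, 10]]

tr M = −1 and det M = −2, so the characteristic polynomial is λ² − (−1)λ + (−2) with roots 1 and −2.
Eigenvectors give P = [[1, 2], [1, 1]] with P⁻¹ = [[−1, 2], [1, −1]], and M = P·diag(1, −2)·P⁻¹.
Then M³ = P·diag(1, −8)·P⁻¹ = [[1, −16], [1, −8]] · [[−1, 2], [1, −1]] = [[−17, 18], [−9, 10]].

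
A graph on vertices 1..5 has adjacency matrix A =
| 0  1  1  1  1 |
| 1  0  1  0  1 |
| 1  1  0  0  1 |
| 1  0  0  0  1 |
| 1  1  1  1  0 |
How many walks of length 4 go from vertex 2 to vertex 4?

18

The number of length-4 walks from vertex 2 to vertex 4 is entry (2,4) of A⁴, where A is the adjacency matrix.
A² = [[4, 2, 2, 1, 3], [2, 3, 2, 2, 2], [2, 2, 3, 2, 2], [1, 2, 2, 2, 1], [3, 2, 2, 1, 4]]
A³ = [[8, 9, 9, 7, 9], [9, 6, 7, 4, 9], [9, 7, 6, 4, 9], [7, 4, 4, 2, 7], [9, 9, 9, 7, 8]]
A⁴ = [[34, 26, 26, 17, 33], [26, 25, 24, 18, 26], [26, 24, 25, 18, 26], [17, 18, 18, 14, 17], [33, 26, 26, 17, 34]]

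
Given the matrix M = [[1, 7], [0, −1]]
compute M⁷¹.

M² = I (check: tr M = 0 and det M = −1), so M⁷¹ = M since 71 is odd.

[[1, 7], [0, −1]]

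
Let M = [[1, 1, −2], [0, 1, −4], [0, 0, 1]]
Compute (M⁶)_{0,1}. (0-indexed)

6

M = I + N where N = [[0, 1, −2], [0, 0, −4], [0, 0, 0]] is strictly upper-triangular, so N³ = 0.
(I + N)⁶ = I + 6·N + 15·N² = [[1, 6, −72], [0, 1, −24], [0, 0, 1]].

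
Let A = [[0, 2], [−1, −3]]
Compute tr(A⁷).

tr A = −3 and det A = 2, so the characteristic polynomial is λ² − (−3)λ + (2) with roots −2 and −1.
Eigenvectors give P = [[−1, 2], [1, −1]] with P⁻¹ = [[1, 2], [1, 1]], and A = P·diag(−2, −1)·P⁻¹.
Then A⁷ = P·diag(−128, −1)·P⁻¹ = [[128, −2], [−128, 1]] · [[1, 2], [1, 1]] = [[126, 254], [−127, −255]].

−129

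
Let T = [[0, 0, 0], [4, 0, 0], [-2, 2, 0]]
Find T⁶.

[[0, 0, 0], [0, 0, 0], [0, 0, 0]]

T is strictly triangular, hence nilpotent: T³ = 0, so T⁶ = 0.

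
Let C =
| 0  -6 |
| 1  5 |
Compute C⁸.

[[-12354, -37830], [6305, 19171]]

tr C = 5 and det C = 6, so the characteristic polynomial is λ² − (5)λ + (6) with roots 3 and 2.
Eigenvectors give P = [[2, -3], [-1, 1]] with P⁻¹ = [[-1, -3], [-1, -2]], and C = P·diag(3, 2)·P⁻¹.
Then C⁸ = P·diag(6561, 256)·P⁻¹ = [[13122, -768], [-6561, 256]] · [[-1, -3], [-1, -2]] = [[-12354, -37830], [6305, 19171]].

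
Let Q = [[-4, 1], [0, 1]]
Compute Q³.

Q² = [[16, -3], [0, 1]]
Q³ = [[-64, 13], [0, 1]]

[[-64, 13], [0, 1]]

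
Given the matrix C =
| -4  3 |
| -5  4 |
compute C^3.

C² = I (check: tr C = 0 and det C = -1), so C^3 = C since 3 is odd.

[[-4, 3], [-5, 4]]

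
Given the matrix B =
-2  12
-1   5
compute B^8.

[[-764, 3060], [-255, 1021]]

tr B = 3 and det B = 2, so the characteristic polynomial is λ² − (3)λ + (2) with roots 1 and 2.
Eigenvectors give P = [[-4, 3], [-1, 1]] with P⁻¹ = [[-1, 3], [-1, 4]], and B = P·diag(1, 2)·P⁻¹.
Then B^8 = P·diag(1, 256)·P⁻¹ = [[-4, 768], [-1, 256]] · [[-1, 3], [-1, 4]] = [[-764, 3060], [-255, 1021]].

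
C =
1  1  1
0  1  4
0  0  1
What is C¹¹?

C = I + N where N = [[0, 1, 1], [0, 0, 4], [0, 0, 0]] is strictly upper-triangular, so N³ = 0.
(I + N)¹¹ = I + 11·N + 55·N² = [[1, 11, 231], [0, 1, 44], [0, 0, 1]].

[[1, 11, 231], [0, 1, 44], [0, 0, 1]]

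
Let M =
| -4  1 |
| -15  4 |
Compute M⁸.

[[1, 0], [0, 1]]

M² = I (check: tr M = 0 and det M = -1), so M⁸ = I since 8 is even.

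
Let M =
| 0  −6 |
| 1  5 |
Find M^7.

tr M = 5 and det M = 6, so the characteristic polynomial is λ² − (5)λ + (6) with roots 3 and 2.
Eigenvectors give P = [[2, −3], [−1, 1]] with P⁻¹ = [[−1, −3], [−1, −2]], and M = P·diag(3, 2)·P⁻¹.
Then M^7 = P·diag(2187, 128)·P⁻¹ = [[4374, −384], [−2187, 128]] · [[−1, −3], [−1, −2]] = [[−3990, −12354], [2059, 6305]].

[[−3990, −12354], [2059, 6305]]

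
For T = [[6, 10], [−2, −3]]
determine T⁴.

[[76, 150], [−30, −59]]

tr T = 3 and det T = 2, so the characteristic polynomial is λ² − (3)λ + (2) with roots 1 and 2.
Eigenvectors give P = [[2, 5], [−1, −2]] with P⁻¹ = [[−2, −5], [1, 2]], and T = P·diag(1, 2)·P⁻¹.
Then T⁴ = P·diag(1, 16)·P⁻¹ = [[2, 80], [−1, −32]] · [[−2, −5], [1, 2]] = [[76, 150], [−30, −59]].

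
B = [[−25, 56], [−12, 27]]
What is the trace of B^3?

tr B = 2 and det B = −3, so the characteristic polynomial is λ² − (2)λ + (−3) with roots −1 and 3.
Eigenvectors give P = [[7, 2], [3, 1]] with P⁻¹ = [[1, −2], [−3, 7]], and B = P·diag(−1, 3)·P⁻¹.
Then B^3 = P·diag(−1, 27)·P⁻¹ = [[−7, 54], [−3, 27]] · [[1, −2], [−3, 7]] = [[−169, 392], [−84, 195]].

26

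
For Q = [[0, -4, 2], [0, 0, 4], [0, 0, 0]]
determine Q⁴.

[[0, 0, 0], [0, 0, 0], [0, 0, 0]]

Q is strictly triangular, hence nilpotent: Q³ = 0, so Q⁴ = 0.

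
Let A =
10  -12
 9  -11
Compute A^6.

tr A = -1 and det A = -2, so the characteristic polynomial is λ² − (-1)λ + (-2) with roots -2 and 1.
Eigenvectors give P = [[-1, -4], [-1, -3]] with P⁻¹ = [[3, -4], [-1, 1]], and A = P·diag(-2, 1)·P⁻¹.
Then A^6 = P·diag(64, 1)·P⁻¹ = [[-64, -4], [-64, -3]] · [[3, -4], [-1, 1]] = [[-188, 252], [-189, 253]].

[[-188, 252], [-189, 253]]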